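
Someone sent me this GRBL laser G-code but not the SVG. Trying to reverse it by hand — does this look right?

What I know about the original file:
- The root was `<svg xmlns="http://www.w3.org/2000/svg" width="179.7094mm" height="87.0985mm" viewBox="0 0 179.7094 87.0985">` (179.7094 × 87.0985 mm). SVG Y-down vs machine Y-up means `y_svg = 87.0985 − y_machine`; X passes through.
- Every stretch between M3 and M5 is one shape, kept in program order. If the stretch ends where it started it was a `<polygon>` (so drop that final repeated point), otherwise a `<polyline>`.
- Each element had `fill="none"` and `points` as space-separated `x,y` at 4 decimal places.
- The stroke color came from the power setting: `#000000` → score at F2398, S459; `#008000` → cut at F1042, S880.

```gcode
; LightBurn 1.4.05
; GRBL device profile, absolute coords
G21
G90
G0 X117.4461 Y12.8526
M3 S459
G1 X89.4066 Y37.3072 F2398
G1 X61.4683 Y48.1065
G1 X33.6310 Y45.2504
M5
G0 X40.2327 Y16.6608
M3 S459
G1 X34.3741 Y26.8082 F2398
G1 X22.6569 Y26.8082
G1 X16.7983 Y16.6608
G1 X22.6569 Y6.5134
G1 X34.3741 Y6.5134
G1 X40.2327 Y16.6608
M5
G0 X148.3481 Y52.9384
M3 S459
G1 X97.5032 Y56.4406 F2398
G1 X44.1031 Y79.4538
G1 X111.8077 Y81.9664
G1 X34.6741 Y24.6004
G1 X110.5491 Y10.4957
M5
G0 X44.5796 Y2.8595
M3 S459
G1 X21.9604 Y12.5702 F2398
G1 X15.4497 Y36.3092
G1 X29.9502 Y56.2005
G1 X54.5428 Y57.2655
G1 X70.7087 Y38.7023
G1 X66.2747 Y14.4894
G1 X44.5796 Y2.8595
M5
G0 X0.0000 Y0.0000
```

<svg xmlns="http://www.w3.org/2000/svg" width="179.7094mm" height="87.0985mm" viewBox="0 0 179.7094 87.0985">
  <polyline points="117.4461,74.2459 89.4066,49.7913 61.4683,38.9920 33.6310,41.8481" fill="none" stroke="#000000"/>
  <polygon points="40.2327,70.4377 34.3741,60.2903 22.6569,60.2903 16.7983,70.4377 22.6569,80.5851 34.3741,80.5851" fill="none" stroke="#000000"/>
  <polyline points="148.3481,34.1601 97.5032,30.6579 44.1031,7.6447 111.8077,5.1321 34.6741,62.4981 110.5491,76.6028" fill="none" stroke="#000000"/>
  <polygon points="44.5796,84.2390 21.9604,74.5283 15.4497,50.7893 29.9502,30.8980 54.5428,29.8330 70.7087,48.3962 66.2747,72.6091" fill="none" stroke="#000000"/>
</svg>

Machine Y-up, SVG Y-down with viewBox height 87.0985, so y_svg = 87.0985 − y_machine; X carries over. Every run uses S459, so all elements get stroke `#000000` (score).

Run 1: The run is open, so emit a `<polyline>` with points (Y-flipped): 117.4461,74.2459 89.4066,49.7913 61.4683,38.9920 33.6310,41.8481.

Run 2: The run returns to its start, so emit a `<polygon>` with points (Y-flipped): 40.2327,70.4377 34.3741,60.2903 22.6569,60.2903 16.7983,70.4377 22.6569,80.5851 34.3741,80.5851.

Run 3: The run is open, so emit a `<polyline>` with points (Y-flipped): 148.3481,34.1601 97.5032,30.6579 44.1031,7.6447 111.8077,5.1321 34.6741,62.4981 110.5491,76.6028.

Run 4: The run returns to its start, so emit a `<polygon>` with points (Y-flipped): 44.5796,84.2390 21.9604,74.5283 15.4497,50.7893 29.9502,30.8980 54.5428,29.8330 70.7087,48.3962 66.2747,72.6091.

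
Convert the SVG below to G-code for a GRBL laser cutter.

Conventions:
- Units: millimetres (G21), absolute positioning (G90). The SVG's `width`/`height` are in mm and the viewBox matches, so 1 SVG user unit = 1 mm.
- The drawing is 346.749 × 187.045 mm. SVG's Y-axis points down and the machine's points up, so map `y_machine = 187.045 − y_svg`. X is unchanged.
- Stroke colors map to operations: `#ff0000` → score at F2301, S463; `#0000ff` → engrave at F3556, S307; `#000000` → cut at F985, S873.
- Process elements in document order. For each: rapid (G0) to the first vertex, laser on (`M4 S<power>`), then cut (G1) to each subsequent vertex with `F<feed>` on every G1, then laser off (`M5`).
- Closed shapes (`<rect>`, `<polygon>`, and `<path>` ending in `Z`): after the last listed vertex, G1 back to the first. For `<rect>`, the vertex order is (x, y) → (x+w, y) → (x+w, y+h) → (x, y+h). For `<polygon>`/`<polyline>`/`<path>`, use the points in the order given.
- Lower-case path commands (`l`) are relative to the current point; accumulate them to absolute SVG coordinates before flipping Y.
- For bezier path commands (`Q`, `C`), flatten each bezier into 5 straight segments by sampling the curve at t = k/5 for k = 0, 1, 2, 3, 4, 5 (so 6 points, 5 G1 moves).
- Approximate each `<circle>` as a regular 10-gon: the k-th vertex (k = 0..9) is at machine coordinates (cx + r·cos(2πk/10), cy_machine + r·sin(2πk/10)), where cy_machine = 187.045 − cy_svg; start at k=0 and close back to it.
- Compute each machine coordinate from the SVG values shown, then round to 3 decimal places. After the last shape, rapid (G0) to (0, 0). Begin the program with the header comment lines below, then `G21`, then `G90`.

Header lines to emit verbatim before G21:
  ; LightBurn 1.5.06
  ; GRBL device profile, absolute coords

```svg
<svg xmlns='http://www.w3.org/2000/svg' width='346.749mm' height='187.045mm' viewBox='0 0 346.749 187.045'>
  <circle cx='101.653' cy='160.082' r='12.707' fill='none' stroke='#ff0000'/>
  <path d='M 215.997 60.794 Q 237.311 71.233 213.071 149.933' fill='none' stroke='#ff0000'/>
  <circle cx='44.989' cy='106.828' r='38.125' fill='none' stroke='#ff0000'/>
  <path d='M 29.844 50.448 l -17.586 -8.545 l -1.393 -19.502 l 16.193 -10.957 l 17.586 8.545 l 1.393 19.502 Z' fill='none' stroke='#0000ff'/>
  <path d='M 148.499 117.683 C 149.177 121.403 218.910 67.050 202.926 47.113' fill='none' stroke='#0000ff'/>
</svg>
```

1 u = 1 mm; y_m = 187.045 − y.

[1] `<circle>` circle, #ff0000→score S463 F2301: (114.360,26.963) → (111.933,34.432) → (105.580,39.048) → (97.726,39.048) → (91.373,34.432) → (88.946,26.963) → (91.373,19.494) → (97.726,14.878) → (105.580,14.878) → (111.933,19.494) → (114.360,26.963) (closed)

[2] `<path>` quadratic bezier, #ff0000→score S463 F2301: (215.997,126.251) → (222.700,119.345) → (225.760,106.978) → (225.174,89.150) → (220.945,65.862) → (213.071,37.112)

[3] `<circle>` circle, #ff0000→score S463 F2301: (83.114,80.217) → (75.833,102.626) → (56.770,116.476) → (33.208,116.476) → (14.145,102.626) → (6.864,80.217) → (14.145,57.808) → (33.208,43.958) → (56.770,43.958) → (75.833,57.808) → (83.114,80.217) (closed)

[4] `<path>` regular polygon, #0000ff→engrave S307 F3556: (29.844,136.597) → (12.258,145.142) → (10.865,164.644) → (27.058,175.601) → (44.644,167.056) → (46.037,147.554) → (29.844,136.597) (closed)

[5] `<path>` cubic bezier, #0000ff→engrave S307 F3556: (148.499,69.362) → (155.954,73.359) → (172.554,86.854) → (190.868,105.407) → (203.469,124.580) → (202.926,139.932)

; LightBurn 1.5.06
; GRBL device profile, absolute coords
G21
G90
G0 X114.360 Y26.963
M4 S463
G1 X111.933 Y34.432 F2301
G1 X105.580 Y39.048 F2301
G1 X97.726 Y39.048 F2301
G1 X91.373 Y34.432 F2301
G1 X88.946 Y26.963 F2301
G1 X91.373 Y19.494 F2301
G1 X97.726 Y14.878 F2301
G1 X105.580 Y14.878 F2301
G1 X111.933 Y19.494 F2301
G1 X114.360 Y26.963 F2301
M5
G0 X215.997 Y126.251
M4 S463
G1 X222.700 Y119.345 F2301
G1 X225.760 Y106.978 F2301
G1 X225.174 Y89.150 F2301
G1 X220.945 Y65.862 F2301
G1 X213.071 Y37.112 F2301
M5
G0 X83.114 Y80.217
M4 S463
G1 X75.833 Y102.626 F2301
G1 X56.770 Y116.476 F2301
G1 X33.208 Y116.476 F2301
G1 X14.145 Y102.626 F2301
G1 X6.864 Y80.217 F2301
G1 X14.145 Y57.808 F2301
G1 X33.208 Y43.958 F2301
G1 X56.770 Y43.958 F2301
G1 X75.833 Y57.808 F2301
G1 X83.114 Y80.217 F2301
M5
G0 X29.844 Y136.597
M4 S307
G1 X12.258 Y145.142 F3556
G1 X10.865 Y164.644 F3556
G1 X27.058 Y175.601 F3556
G1 X44.644 Y167.056 F3556
G1 X46.037 Y147.554 F3556
G1 X29.844 Y136.597 F3556
M5
G0 X148.499 Y69.362
M4 S307
G1 X155.954 Y73.359 F3556
G1 X172.554 Y86.854 F3556
G1 X190.868 Y105.407 F3556
G1 X203.469 Y124.580 F3556
G1 X202.926 Y139.932 F3556
M5
G0 X0.000 Y0.000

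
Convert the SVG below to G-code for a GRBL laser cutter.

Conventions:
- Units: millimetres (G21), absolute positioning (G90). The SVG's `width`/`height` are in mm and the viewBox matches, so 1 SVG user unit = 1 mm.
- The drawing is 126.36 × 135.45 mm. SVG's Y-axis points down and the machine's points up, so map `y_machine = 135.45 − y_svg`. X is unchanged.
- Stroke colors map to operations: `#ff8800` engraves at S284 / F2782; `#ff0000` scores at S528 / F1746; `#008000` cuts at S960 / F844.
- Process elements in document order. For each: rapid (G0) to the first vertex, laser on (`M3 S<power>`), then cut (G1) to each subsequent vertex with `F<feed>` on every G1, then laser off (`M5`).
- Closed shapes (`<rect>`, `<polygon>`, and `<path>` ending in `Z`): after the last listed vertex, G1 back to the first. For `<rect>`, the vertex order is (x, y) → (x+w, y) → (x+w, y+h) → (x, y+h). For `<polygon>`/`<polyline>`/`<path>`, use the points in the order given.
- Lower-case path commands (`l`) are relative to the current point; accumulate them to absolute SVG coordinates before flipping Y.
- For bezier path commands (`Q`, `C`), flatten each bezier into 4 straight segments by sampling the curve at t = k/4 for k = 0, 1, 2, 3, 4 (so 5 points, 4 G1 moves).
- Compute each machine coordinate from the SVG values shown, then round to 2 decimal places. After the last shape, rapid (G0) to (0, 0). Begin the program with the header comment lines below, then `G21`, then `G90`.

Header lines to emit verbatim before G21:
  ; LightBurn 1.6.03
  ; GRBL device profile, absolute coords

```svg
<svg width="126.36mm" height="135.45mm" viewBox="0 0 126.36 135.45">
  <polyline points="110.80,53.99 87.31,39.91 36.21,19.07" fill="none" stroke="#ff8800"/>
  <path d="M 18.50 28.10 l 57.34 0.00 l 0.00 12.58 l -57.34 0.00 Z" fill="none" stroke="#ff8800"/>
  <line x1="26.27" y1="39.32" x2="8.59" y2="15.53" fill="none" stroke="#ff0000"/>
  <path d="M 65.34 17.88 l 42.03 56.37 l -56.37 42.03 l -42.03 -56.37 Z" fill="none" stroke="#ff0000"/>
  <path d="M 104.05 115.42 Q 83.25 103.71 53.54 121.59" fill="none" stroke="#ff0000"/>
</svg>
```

Since the viewBox matches the mm dimensions, user units are millimetres directly. The only transform is the Y-flip y_m = 135.45 − y_svg.

Shape 1 is a open polyline drawn with `<polyline>`. Its stroke #ff8800 means engrave at S284, F2782. After flipping Y the toolpath is (110.80,81.46) → (87.31,95.54) → (36.21,116.38).

Shape 2 is a rectangle drawn with `<path>`. Its stroke #ff8800 means engrave at S284, F2782. After flipping Y the toolpath is (18.50,107.35) → (75.84,107.35) → (75.84,94.77) → (18.50,94.77) → (18.50,107.35), returning to the start.

Shape 3 is a line segment drawn with `<line>`. Its stroke #ff0000 means score at S528, F1746. After flipping Y the toolpath is (26.27,96.13) → (8.59,119.92).

Shape 4 is a regular polygon drawn with `<path>`. Its stroke #ff0000 means score at S528, F1746. After flipping Y the toolpath is (65.34,117.57) → (107.37,61.20) → (51.00,19.17) → (8.97,75.54) → (65.34,117.57), returning to the start.

Shape 5 is a quadratic bezier drawn with `<path>`. Its stroke #ff0000 means score at S528, F1746. After flipping Y the toolpath is (104.05,20.03) → (93.09,24.04) → (81.02,24.34) → (67.84,20.95) → (53.54,13.86).

; LightBurn 1.6.03
; GRBL device profile, absolute coords
G21
G90
G0 X110.80 Y81.46
M3 S284
G1 X87.31 Y95.54 F2782
G1 X36.21 Y116.38 F2782
M5
G0 X18.50 Y107.35
M3 S284
G1 X75.84 Y107.35 F2782
G1 X75.84 Y94.77 F2782
G1 X18.50 Y94.77 F2782
G1 X18.50 Y107.35 F2782
M5
G0 X26.27 Y96.13
M3 S528
G1 X8.59 Y119.92 F1746
M5
G0 X65.34 Y117.57
M3 S528
G1 X107.37 Y61.20 F1746
G1 X51.00 Y19.17 F1746
G1 X8.97 Y75.54 F1746
G1 X65.34 Y117.57 F1746
M5
G0 X104.05 Y20.03
M3 S528
G1 X93.09 Y24.04 F1746
G1 X81.02 Y24.34 F1746
G1 X67.84 Y20.95 F1746
G1 X53.54 Y13.86 F1746
M5
G0 X0.00 Y0.00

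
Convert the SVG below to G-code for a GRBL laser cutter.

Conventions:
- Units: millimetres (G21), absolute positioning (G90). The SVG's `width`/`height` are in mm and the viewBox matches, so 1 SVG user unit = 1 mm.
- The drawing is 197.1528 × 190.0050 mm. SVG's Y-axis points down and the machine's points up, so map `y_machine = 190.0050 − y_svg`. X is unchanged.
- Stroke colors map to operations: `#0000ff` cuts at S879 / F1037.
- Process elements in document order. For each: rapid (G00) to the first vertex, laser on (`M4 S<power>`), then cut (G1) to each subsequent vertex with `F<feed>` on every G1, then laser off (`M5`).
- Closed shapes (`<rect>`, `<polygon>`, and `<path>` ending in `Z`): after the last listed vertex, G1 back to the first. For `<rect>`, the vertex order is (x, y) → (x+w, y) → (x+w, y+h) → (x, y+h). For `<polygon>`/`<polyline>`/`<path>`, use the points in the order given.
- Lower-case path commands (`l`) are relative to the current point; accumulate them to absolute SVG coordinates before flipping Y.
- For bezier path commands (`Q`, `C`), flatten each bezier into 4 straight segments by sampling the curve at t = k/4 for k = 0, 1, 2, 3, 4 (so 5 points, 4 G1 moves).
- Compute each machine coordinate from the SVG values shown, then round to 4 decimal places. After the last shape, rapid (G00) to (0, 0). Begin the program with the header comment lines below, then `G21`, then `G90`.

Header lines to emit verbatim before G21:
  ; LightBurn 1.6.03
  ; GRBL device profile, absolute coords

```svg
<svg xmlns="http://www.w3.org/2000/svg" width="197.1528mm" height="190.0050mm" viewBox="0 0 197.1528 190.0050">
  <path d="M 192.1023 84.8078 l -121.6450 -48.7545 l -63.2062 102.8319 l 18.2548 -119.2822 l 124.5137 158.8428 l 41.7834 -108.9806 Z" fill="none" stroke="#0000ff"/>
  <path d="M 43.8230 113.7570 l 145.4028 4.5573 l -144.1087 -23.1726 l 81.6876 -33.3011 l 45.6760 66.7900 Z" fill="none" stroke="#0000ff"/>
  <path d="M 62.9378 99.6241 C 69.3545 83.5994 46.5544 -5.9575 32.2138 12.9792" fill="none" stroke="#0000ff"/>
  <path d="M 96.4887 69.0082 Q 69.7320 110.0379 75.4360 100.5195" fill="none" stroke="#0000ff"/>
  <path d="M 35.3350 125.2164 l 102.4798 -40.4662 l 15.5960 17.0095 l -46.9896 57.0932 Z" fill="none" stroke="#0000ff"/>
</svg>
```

viewBox `0 0 197.1528 190.0050` with mm width/height → 1 unit = 1 mm. Flip: y_m = 190.0050 − y_svg.

**Shape 1** — `<path>` closed polygon, stroke `#0000ff` → cut (S879, F1037). Machine vertices: (192.1023,105.1972) → (70.4573,153.9517) → (7.2511,51.1198) → (25.5059,170.4020) → (150.0196,11.5592) → (191.8030,120.5398) → (192.1023,105.1972). Closed: final G1 returns to the first vertex.

**Shape 2** — `<path>` closed polygon, stroke `#0000ff` → cut (S879, F1037). Machine vertices: (43.8230,76.2480) → (189.2258,71.6907) → (45.1171,94.8633) → (126.8047,128.1644) → (172.4807,61.3744) → (43.8230,76.2480). Closed: final G1 returns to the first vertex.

**Shape 3** — `<path>` cubic bezier, stroke `#0000ff` → cut (S879, F1037). Control points (SVG): P0=(62.9378,99.6241), P1=(69.3545,83.5994), P2=(46.5544,-5.9575), P3=(32.2138,12.9792); sampled at t=k/4. Machine vertices: (62.9378,90.3809) → (62.8609,113.3426) → (55.3598,146.8139) → (43.9667,173.7299) → (32.2138,177.0258). Open path.

**Shape 4** — `<path>` quadratic bezier, stroke `#0000ff` → cut (S879, F1037). Control points (SVG): P0=(96.4887,69.0082), P1=(69.7320,110.0379), P2=(75.4360,100.5195); sampled at t=k/4. Machine vertices: (96.4887,120.9968) → (85.1391,103.6412) → (77.8472,92.6041) → (74.6128,87.8856) → (75.4360,89.4855). Open path.

**Shape 5** — `<path>` closed polygon, stroke `#0000ff` → cut (S879, F1037). Machine vertices: (35.3350,64.7886) → (137.8148,105.2548) → (153.4108,88.2453) → (106.4212,31.1521) → (35.3350,64.7886). Closed: final G1 returns to the first vertex.

; LightBurn 1.6.03
; GRBL device profile, absolute coords
G21
G90
G00 X192.1023 Y105.1972
M4 S879
G1 X70.4573 Y153.9517 F1037
G1 X7.2511 Y51.1198 F1037
G1 X25.5059 Y170.4020 F1037
G1 X150.0196 Y11.5592 F1037
G1 X191.8030 Y120.5398 F1037
G1 X192.1023 Y105.1972 F1037
M5
G00 X43.8230 Y76.2480
M4 S879
G1 X189.2258 Y71.6907 F1037
G1 X45.1171 Y94.8633 F1037
G1 X126.8047 Y128.1644 F1037
G1 X172.4807 Y61.3744 F1037
G1 X43.8230 Y76.2480 F1037
M5
G00 X62.9378 Y90.3809
M4 S879
G1 X62.8609 Y113.3426 F1037
G1 X55.3598 Y146.8139 F1037
G1 X43.9667 Y173.7299 F1037
G1 X32.2138 Y177.0258 F1037
M5
G00 X96.4887 Y120.9968
M4 S879
G1 X85.1391 Y103.6412 F1037
G1 X77.8472 Y92.6041 F1037
G1 X74.6128 Y87.8856 F1037
G1 X75.4360 Y89.4855 F1037
M5
G00 X35.3350 Y64.7886
M4 S879
G1 X137.8148 Y105.2548 F1037
G1 X153.4108 Y88.2453 F1037
G1 X106.4212 Y31.1521 F1037
G1 X35.3350 Y64.7886 F1037
M5
G00 X0.0000 Y0.0000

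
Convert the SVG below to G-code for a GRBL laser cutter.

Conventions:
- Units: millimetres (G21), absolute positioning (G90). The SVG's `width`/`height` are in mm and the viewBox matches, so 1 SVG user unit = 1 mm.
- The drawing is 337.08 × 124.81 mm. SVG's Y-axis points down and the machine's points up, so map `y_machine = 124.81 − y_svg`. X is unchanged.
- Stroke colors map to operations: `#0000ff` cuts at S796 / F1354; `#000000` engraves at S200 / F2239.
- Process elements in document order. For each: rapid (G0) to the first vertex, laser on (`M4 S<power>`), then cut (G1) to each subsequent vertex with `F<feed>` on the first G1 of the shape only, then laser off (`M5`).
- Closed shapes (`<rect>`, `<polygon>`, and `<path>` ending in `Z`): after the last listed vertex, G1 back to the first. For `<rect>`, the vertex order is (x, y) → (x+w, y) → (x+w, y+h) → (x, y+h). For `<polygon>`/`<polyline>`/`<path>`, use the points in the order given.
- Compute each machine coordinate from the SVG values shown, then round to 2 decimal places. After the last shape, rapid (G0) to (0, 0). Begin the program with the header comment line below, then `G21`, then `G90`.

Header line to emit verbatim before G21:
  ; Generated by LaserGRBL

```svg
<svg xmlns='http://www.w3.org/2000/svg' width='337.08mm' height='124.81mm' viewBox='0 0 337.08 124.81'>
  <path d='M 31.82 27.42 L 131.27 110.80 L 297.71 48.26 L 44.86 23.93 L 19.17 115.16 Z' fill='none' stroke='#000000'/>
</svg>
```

viewBox `0 0 337.08 124.81` with mm width/height → 1 unit = 1 mm. Flip: y_m = 124.81 − y_svg.

**Shape 1** — `<path>` closed polygon, stroke `#000000` → engrave (S200, F2239). Machine vertices: (31.82,97.39) → (131.27,14.01) → (297.71,76.55) → (44.86,100.88) → (19.17,9.65) → (31.82,97.39). Closed: final G1 returns to the first vertex.

; Generated by LaserGRBL
G21
G90
G0 X31.82 Y97.39
M4 S200
G1 X131.27 Y14.01 F2239
G1 X297.71 Y76.55
G1 X44.86 Y100.88
G1 X19.17 Y9.65
G1 X31.82 Y97.39
M5
G0 X0.00 Y0.00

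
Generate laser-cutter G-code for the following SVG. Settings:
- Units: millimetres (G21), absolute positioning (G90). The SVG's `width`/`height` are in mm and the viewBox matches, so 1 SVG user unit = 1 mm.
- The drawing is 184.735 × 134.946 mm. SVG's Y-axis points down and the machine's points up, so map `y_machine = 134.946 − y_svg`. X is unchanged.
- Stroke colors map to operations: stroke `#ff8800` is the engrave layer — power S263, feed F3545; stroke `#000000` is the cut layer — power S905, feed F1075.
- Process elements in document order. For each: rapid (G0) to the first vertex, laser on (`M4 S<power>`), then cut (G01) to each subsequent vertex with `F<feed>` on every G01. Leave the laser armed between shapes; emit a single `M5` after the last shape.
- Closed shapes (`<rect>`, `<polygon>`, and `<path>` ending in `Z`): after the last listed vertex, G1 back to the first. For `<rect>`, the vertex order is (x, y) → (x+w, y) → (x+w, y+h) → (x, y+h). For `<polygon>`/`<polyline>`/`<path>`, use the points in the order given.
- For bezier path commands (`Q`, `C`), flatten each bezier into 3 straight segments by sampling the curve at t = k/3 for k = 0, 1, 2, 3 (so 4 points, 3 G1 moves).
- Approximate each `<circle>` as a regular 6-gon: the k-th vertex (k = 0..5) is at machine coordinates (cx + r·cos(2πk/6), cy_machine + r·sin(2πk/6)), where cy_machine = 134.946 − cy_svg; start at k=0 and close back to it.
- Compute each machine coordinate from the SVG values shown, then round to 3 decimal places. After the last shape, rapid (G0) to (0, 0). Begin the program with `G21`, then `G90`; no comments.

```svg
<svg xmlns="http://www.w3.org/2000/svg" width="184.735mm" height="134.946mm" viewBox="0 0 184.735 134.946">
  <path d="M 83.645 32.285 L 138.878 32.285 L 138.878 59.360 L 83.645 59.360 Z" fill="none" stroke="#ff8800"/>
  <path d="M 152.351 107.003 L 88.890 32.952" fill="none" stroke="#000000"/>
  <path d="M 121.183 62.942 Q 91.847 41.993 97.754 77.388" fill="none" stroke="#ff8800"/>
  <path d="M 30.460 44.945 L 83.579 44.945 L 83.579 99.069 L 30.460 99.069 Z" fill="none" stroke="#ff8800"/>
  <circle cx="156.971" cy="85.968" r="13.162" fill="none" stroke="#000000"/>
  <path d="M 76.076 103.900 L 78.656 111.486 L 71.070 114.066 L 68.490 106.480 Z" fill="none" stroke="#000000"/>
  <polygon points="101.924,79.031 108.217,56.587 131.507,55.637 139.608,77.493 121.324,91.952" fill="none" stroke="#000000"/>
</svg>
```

G21
G90
G0 X83.645 Y102.661
M4 S263
G01 X138.878 Y102.661 F3545
G01 X138.878 Y75.586 F3545
G01 X83.645 Y75.586 F3545
G01 X83.645 Y102.661 F3545
G0 X152.351 Y27.943
M4 S905
G01 X88.890 Y101.994 F1075
G0 X121.183 Y72.004
M4 S263
G01 X105.542 Y79.710 F3545
G01 X97.732 Y74.894 F3545
G01 X97.754 Y57.558 F3545
G0 X30.460 Y90.001
M4 S263
G01 X83.579 Y90.001 F3545
G01 X83.579 Y35.877 F3545
G01 X30.460 Y35.877 F3545
G01 X30.460 Y90.001 F3545
G0 X170.133 Y48.978
M4 S905
G01 X163.552 Y60.377 F1075
G01 X150.390 Y60.377 F1075
G01 X143.809 Y48.978 F1075
G01 X150.390 Y37.579 F1075
G01 X163.552 Y37.579 F1075
G01 X170.133 Y48.978 F1075
G0 X76.076 Y31.046
M4 S905
G01 X78.656 Y23.460 F1075
G01 X71.070 Y20.880 F1075
G01 X68.490 Y28.466 F1075
G01 X76.076 Y31.046 F1075
G0 X101.924 Y55.915
M4 S905
G01 X108.217 Y78.359 F1075
G01 X131.507 Y79.309 F1075
G01 X139.608 Y57.453 F1075
G01 X121.324 Y42.994 F1075
G01 X101.924 Y55.915 F1075
M5
G0 X0.000 Y0.000

1 u = 1 mm; y_m = 134.946 − y.

[1] `<path>` rectangle, #ff8800→engrave S263 F3545: (83.645,102.661) → (138.878,102.661) → (138.878,75.586) → (83.645,75.586) → (83.645,102.661) (closed)

[2] `<path>` line segment, #000000→cut S905 F1075: (152.351,27.943) → (88.890,101.994)

[3] `<path>` quadratic bezier, #ff8800→engrave S263 F3545: (121.183,72.004) → (105.542,79.710) → (97.732,74.894) → (97.754,57.558)

[4] `<path>` rectangle, #ff8800→engrave S263 F3545: (30.460,90.001) → (83.579,90.001) → (83.579,35.877) → (30.460,35.877) → (30.460,90.001) (closed)

[5] `<circle>` circle, #000000→cut S905 F1075: (170.133,48.978) → (163.552,60.377) → (150.390,60.377) → (143.809,48.978) → (150.390,37.579) → (163.552,37.579) → (170.133,48.978) (closed)

[6] `<path>` regular polygon, #000000→cut S905 F1075: (76.076,31.046) → (78.656,23.460) → (71.070,20.880) → (68.490,28.466) → (76.076,31.046) (closed)

[7] `<polygon>` regular polygon, #000000→cut S905 F1075: (101.924,55.915) → (108.217,78.359) → (131.507,79.309) → (139.608,57.453) → (121.324,42.994) → (101.924,55.915) (closed)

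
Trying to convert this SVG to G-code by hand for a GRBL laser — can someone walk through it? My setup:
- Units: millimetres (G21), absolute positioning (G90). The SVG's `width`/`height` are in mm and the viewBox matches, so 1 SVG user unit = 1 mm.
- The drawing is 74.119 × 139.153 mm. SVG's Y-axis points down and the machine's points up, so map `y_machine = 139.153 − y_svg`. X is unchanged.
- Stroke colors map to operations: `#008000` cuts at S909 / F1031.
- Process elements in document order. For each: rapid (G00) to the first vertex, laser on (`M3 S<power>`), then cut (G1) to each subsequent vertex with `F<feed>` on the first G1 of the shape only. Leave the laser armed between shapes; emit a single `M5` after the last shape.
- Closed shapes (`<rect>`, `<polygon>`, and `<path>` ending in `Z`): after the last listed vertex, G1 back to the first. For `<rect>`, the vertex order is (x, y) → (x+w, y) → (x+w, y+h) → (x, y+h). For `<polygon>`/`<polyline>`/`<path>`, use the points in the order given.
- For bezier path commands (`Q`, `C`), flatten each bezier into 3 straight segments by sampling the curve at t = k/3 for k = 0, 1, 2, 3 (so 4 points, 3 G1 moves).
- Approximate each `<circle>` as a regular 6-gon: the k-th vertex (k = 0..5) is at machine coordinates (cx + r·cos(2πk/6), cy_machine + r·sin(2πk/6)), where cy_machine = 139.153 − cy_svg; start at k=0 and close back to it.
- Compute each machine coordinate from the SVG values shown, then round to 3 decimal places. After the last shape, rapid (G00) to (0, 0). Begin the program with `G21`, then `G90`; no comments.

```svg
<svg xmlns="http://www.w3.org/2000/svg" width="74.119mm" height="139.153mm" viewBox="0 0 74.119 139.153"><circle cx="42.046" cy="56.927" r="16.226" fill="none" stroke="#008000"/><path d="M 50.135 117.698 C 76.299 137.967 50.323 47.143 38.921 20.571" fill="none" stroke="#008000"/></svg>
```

G21
G90
G00 X58.272 Y82.226
M3 S909
G1 X50.159 Y96.278 F1031
G1 X33.933 Y96.278
G1 X25.820 Y82.226
G1 X33.933 Y68.174
G1 X50.159 Y68.174
G1 X58.272 Y82.226
G00 X50.135 Y21.455
M3 S909
G1 X61.390 Y31.723 F1031
G1 X52.710 Y77.087
G1 X38.921 Y118.582
M5
G00 X0.000 Y0.000

1 u = 1 mm; y_m = 139.153 − y.

[1] `<circle>` circle, #008000→cut S909 F1031: (58.272,82.226) → (50.159,96.278) → (33.933,96.278) → (25.820,82.226) → (33.933,68.174) → (50.159,68.174) → (58.272,82.226) (closed)

[2] `<path>` cubic bezier, #008000→cut S909 F1031: (50.135,21.455) → (61.390,31.723) → (52.710,77.087) → (38.921,118.582)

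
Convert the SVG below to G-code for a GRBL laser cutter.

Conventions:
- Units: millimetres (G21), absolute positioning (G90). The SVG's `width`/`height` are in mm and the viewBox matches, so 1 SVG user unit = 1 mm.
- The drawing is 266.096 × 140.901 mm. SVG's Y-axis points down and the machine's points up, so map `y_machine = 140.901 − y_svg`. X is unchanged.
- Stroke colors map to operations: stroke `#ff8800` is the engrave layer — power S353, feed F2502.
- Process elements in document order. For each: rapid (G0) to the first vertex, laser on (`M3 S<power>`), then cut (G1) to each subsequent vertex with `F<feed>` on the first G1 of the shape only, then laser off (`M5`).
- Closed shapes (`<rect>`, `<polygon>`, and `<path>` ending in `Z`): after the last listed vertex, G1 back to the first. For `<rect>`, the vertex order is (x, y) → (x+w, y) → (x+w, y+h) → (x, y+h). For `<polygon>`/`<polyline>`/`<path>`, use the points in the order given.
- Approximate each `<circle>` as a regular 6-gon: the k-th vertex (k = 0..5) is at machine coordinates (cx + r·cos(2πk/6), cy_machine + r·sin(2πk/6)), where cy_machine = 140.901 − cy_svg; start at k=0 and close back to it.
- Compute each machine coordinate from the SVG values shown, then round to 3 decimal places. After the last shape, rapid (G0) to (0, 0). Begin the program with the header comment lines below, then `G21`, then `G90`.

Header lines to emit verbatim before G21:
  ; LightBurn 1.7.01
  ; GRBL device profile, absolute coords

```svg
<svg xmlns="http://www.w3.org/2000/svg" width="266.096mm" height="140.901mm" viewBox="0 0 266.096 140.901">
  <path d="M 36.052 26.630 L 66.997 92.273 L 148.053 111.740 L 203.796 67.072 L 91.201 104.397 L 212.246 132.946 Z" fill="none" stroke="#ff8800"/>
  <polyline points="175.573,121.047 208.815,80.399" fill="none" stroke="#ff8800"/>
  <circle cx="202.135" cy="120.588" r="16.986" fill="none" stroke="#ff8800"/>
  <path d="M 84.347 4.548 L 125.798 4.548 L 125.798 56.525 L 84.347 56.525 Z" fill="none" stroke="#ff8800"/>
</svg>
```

viewBox `0 0 266.096 140.901` with mm width/height → 1 unit = 1 mm. Flip: y_m = 140.901 − y_svg.

**Shape 1** — `<path>` closed polygon, stroke `#ff8800` → engrave (S353, F2502). Machine vertices: (36.052,114.271) → (66.997,48.628) → (148.053,29.161) → (203.796,73.829) → (91.201,36.504) → (212.246,7.955) → (36.052,114.271). Closed: final G1 returns to the first vertex.

**Shape 2** — `<polyline>` line segment, stroke `#ff8800` → engrave (S353, F2502). Machine vertices: (175.573,19.854) → (208.815,60.502). Open path.

**Shape 3** — `<circle>` circle, stroke `#ff8800` → engrave (S353, F2502). Machine vertices: (219.121,20.313) → (210.628,35.023) → (193.642,35.023) → (185.149,20.313) → (193.642,5.603) → (210.628,5.603) → (219.121,20.313). Closed: final G1 returns to the first vertex.

**Shape 4** — `<path>` rectangle, stroke `#ff8800` → engrave (S353, F2502). Machine vertices: (84.347,136.353) → (125.798,136.353) → (125.798,84.376) → (84.347,84.376) → (84.347,136.353). Closed: final G1 returns to the first vertex.

; LightBurn 1.7.01
; GRBL device profile, absolute coords
G21
G90
G0 X36.052 Y114.271
M3 S353
G1 X66.997 Y48.628 F2502
G1 X148.053 Y29.161
G1 X203.796 Y73.829
G1 X91.201 Y36.504
G1 X212.246 Y7.955
G1 X36.052 Y114.271
M5
G0 X175.573 Y19.854
M3 S353
G1 X208.815 Y60.502 F2502
M5
G0 X219.121 Y20.313
M3 S353
G1 X210.628 Y35.023 F2502
G1 X193.642 Y35.023
G1 X185.149 Y20.313
G1 X193.642 Y5.603
G1 X210.628 Y5.603
G1 X219.121 Y20.313
M5
G0 X84.347 Y136.353
M3 S353
G1 X125.798 Y136.353 F2502
G1 X125.798 Y84.376
G1 X84.347 Y84.376
G1 X84.347 Y136.353
M5
G0 X0.000 Y0.000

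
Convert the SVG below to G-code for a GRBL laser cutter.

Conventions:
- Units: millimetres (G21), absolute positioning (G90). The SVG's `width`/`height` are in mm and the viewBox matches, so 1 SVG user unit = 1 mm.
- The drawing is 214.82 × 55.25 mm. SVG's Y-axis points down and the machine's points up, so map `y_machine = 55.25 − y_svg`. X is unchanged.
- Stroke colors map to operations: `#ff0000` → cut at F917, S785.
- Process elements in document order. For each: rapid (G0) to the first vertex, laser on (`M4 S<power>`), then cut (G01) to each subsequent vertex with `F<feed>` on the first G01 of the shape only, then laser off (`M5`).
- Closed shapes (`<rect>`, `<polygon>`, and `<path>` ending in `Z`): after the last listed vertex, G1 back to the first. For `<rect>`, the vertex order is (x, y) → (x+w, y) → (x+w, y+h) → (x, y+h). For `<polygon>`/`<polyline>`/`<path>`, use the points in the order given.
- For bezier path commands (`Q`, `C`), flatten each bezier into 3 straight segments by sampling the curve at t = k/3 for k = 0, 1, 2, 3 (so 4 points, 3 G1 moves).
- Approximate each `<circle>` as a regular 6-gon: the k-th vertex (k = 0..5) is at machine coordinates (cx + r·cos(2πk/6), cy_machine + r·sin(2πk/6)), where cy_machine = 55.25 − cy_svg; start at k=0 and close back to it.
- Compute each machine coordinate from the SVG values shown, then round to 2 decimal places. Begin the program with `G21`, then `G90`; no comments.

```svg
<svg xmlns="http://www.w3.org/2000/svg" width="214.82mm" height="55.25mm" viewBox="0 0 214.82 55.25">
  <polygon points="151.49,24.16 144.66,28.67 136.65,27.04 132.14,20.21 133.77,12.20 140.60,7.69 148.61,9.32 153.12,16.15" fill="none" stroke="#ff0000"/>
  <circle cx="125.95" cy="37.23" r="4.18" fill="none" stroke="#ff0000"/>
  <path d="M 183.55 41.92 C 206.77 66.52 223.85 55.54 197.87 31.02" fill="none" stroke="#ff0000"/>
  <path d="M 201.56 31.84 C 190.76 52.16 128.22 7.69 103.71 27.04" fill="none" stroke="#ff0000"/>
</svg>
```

G21
G90
G0 X151.49 Y31.09
M4 S785
G01 X144.66 Y26.58 F917
G01 X136.65 Y28.21
G01 X132.14 Y35.04
G01 X133.77 Y43.05
G01 X140.60 Y47.56
G01 X148.61 Y45.93
G01 X153.12 Y39.10
G01 X151.49 Y31.09
M5
G0 X130.13 Y18.02
M4 S785
G01 X128.04 Y21.64 F917
G01 X123.86 Y21.64
G01 X121.77 Y18.02
G01 X123.86 Y14.40
G01 X128.04 Y14.40
G01 X130.13 Y18.02
M5
G0 X183.55 Y13.33
M4 S785
G01 X203.36 Y-0.23 F917
G01 X210.86 Y5.04
G01 X197.87 Y24.23
M5
G0 X201.56 Y23.41
M4 S785
G01 X176.84 Y19.92 F917
G01 X137.57 Y31.05
G01 X103.71 Y28.21
M5

Since the viewBox matches the mm dimensions, user units are millimetres directly. The only transform is the Y-flip y_m = 55.25 − y_svg.

Shape 1 is a regular polygon drawn with `<polygon>`. Its stroke #ff0000 means cut at S785, F917. After flipping Y the toolpath is (151.49,31.09) → (144.66,26.58) → (136.65,28.21) → (132.14,35.04) → (133.77,43.05) → (140.60,47.56) → (148.61,45.93) → (153.12,39.10) → (151.49,31.09), returning to the start.

Shape 2 is a circle drawn with `<circle>`. Its stroke #ff0000 means cut at S785, F917. After flipping Y the toolpath is (130.13,18.02) → (128.04,21.64) → (123.86,21.64) → (121.77,18.02) → (123.86,14.40) → (128.04,14.40) → (130.13,18.02), returning to the start.

Shape 3 is a cubic bezier drawn with `<path>`. Its stroke #ff0000 means cut at S785, F917. After flipping Y the toolpath is (183.55,13.33) → (203.36,-0.23) → (210.86,5.04) → (197.87,24.23).

Shape 4 is a cubic bezier drawn with `<path>`. Its stroke #ff0000 means cut at S785, F917. After flipping Y the toolpath is (201.56,23.41) → (176.84,19.92) → (137.57,31.05) → (103.71,28.21).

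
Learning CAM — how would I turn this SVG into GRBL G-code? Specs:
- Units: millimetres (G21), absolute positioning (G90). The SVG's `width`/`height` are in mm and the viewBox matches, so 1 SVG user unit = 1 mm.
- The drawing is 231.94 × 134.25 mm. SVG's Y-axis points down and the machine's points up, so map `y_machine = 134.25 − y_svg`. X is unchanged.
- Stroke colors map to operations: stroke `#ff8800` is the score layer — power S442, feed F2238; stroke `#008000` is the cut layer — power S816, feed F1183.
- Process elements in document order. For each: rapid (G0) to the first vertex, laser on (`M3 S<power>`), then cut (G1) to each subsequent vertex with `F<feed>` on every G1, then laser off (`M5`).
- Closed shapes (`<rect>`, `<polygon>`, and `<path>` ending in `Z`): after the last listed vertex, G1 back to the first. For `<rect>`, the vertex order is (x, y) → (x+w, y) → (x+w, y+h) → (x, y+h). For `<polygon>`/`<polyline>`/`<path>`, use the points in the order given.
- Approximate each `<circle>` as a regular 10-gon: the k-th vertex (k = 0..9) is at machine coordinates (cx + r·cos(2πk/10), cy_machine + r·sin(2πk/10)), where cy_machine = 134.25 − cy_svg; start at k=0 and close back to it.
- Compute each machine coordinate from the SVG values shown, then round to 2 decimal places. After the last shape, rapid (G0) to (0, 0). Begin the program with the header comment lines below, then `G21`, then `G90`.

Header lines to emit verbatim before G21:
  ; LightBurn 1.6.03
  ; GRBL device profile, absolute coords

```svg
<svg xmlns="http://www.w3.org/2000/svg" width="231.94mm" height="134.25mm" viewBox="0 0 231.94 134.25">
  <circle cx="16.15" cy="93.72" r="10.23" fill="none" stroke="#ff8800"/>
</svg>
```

1 u = 1 mm; y_m = 134.25 − y.

[1] `<circle>` circle, #ff8800→score S442 F2238: (26.38,40.53) → (24.43,46.54) → (19.31,50.26) → (12.99,50.26) → (7.87,46.54) → (5.92,40.53) → (7.87,34.52) → (12.99,30.80) → (19.31,30.80) → (24.43,34.52) → (26.38,40.53) (closed)

; LightBurn 1.6.03
; GRBL device profile, absolute coords
G21
G90
G0 X26.38 Y40.53
M3 S442
G1 X24.43 Y46.54 F2238
G1 X19.31 Y50.26 F2238
G1 X12.99 Y50.26 F2238
G1 X7.87 Y46.54 F2238
G1 X5.92 Y40.53 F2238
G1 X7.87 Y34.52 F2238
G1 X12.99 Y30.80 F2238
G1 X19.31 Y30.80 F2238
G1 X24.43 Y34.52 F2238
G1 X26.38 Y40.53 F2238
M5
G0 X0.00 Y0.00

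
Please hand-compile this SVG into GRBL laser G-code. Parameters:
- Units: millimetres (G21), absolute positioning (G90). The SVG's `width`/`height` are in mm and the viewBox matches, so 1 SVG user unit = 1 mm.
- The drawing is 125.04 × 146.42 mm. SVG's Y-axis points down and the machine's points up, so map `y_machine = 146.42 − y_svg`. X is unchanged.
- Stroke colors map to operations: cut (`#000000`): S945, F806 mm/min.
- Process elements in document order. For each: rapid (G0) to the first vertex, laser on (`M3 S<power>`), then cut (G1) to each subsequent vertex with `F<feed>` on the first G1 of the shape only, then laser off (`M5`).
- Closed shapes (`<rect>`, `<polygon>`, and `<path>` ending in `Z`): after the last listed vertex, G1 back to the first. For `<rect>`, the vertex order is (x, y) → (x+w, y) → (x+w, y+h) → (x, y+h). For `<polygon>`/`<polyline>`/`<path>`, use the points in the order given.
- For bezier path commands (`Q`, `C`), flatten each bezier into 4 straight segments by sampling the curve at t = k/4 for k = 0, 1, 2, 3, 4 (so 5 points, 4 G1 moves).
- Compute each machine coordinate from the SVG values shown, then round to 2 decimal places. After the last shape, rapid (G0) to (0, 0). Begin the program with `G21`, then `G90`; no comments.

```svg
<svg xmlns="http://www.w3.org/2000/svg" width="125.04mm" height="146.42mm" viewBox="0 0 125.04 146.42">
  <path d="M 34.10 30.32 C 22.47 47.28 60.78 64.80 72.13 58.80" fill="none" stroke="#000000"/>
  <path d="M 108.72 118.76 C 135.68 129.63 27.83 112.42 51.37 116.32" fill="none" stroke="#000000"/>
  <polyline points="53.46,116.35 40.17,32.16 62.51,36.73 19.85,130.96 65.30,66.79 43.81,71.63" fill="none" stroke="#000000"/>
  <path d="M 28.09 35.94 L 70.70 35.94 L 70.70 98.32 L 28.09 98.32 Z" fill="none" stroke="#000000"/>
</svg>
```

G21
G90
G0 X34.10 Y116.10
M3 S945
G1 X33.54 Y103.65 F806
G1 X44.50 Y93.25
G1 X59.76 Y87.15
G1 X72.13 Y87.62
M5
G0 X108.72 Y27.66
M3 S945
G1 X107.82 Y24.00 F806
G1 X81.33 Y26.27
G1 X54.19 Y29.84
G1 X51.37 Y30.10
M5
G0 X53.46 Y30.07
M3 S945
G1 X40.17 Y114.26 F806
G1 X62.51 Y109.69
G1 X19.85 Y15.46
G1 X65.30 Y79.63
G1 X43.81 Y74.79
M5
G0 X28.09 Y110.48
M3 S945
G1 X70.70 Y110.48 F806
G1 X70.70 Y48.10
G1 X28.09 Y48.10
G1 X28.09 Y110.48
M5
G0 X0.00 Y0.00

1 u = 1 mm; y_m = 146.42 − y.

[1] `<path>` cubic bezier, #000000→cut S945 F806: (34.10,116.10) → (33.54,103.65) → (44.50,93.25) → (59.76,87.15) → (72.13,87.62)

[2] `<path>` cubic bezier, #000000→cut S945 F806: (108.72,27.66) → (107.82,24.00) → (81.33,26.27) → (54.19,29.84) → (51.37,30.10)

[3] `<polyline>` open polyline, #000000→cut S945 F806: (53.46,30.07) → (40.17,114.26) → (62.51,109.69) → (19.85,15.46) → (65.30,79.63) → (43.81,74.79)

[4] `<path>` rectangle, #000000→cut S945 F806: (28.09,110.48) → (70.70,110.48) → (70.70,48.10) → (28.09,48.10) → (28.09,110.48) (closed)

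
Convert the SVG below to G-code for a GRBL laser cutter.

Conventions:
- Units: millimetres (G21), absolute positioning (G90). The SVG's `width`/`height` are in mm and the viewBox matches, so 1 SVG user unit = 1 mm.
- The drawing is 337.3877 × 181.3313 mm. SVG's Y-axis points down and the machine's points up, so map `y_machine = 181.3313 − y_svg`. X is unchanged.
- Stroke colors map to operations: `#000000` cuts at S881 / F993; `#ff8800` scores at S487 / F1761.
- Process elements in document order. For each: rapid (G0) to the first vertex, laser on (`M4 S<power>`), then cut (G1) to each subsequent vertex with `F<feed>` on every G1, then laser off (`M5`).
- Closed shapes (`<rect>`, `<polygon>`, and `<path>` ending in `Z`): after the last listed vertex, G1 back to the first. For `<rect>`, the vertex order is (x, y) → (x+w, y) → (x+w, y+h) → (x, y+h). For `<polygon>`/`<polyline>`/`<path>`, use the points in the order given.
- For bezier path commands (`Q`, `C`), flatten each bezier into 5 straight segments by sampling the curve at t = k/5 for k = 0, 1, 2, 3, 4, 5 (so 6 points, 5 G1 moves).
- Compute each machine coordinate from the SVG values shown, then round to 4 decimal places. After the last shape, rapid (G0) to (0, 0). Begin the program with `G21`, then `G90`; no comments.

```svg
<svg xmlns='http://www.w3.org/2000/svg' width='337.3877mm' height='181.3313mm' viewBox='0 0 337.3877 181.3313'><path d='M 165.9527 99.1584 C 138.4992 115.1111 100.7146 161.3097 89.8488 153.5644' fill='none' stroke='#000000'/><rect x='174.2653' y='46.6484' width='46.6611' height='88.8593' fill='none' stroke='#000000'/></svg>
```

1 u = 1 mm; y_m = 181.3313 − y.

[1] `<path>` cubic bezier, #000000→cut S881 F993: (165.9527,82.1729) → (148.5389,69.6453) → (130.4336,53.8998) → (113.4248,38.9775) → (99.3005,28.9195) → (89.8488,27.7669)

[2] `<rect>` rectangle, #000000→cut S881 F993: (174.2653,134.6829) → (220.9264,134.6829) → (220.9264,45.8236) → (174.2653,45.8236) → (174.2653,134.6829) (closed)

G21
G90
G0 X165.9527 Y82.1729
M4 S881
G1 X148.5389 Y69.6453 F993
G1 X130.4336 Y53.8998 F993
G1 X113.4248 Y38.9775 F993
G1 X99.3005 Y28.9195 F993
G1 X89.8488 Y27.7669 F993
M5
G0 X174.2653 Y134.6829
M4 S881
G1 X220.9264 Y134.6829 F993
G1 X220.9264 Y45.8236 F993
G1 X174.2653 Y45.8236 F993
G1 X174.2653 Y134.6829 F993
M5
G0 X0.0000 Y0.0000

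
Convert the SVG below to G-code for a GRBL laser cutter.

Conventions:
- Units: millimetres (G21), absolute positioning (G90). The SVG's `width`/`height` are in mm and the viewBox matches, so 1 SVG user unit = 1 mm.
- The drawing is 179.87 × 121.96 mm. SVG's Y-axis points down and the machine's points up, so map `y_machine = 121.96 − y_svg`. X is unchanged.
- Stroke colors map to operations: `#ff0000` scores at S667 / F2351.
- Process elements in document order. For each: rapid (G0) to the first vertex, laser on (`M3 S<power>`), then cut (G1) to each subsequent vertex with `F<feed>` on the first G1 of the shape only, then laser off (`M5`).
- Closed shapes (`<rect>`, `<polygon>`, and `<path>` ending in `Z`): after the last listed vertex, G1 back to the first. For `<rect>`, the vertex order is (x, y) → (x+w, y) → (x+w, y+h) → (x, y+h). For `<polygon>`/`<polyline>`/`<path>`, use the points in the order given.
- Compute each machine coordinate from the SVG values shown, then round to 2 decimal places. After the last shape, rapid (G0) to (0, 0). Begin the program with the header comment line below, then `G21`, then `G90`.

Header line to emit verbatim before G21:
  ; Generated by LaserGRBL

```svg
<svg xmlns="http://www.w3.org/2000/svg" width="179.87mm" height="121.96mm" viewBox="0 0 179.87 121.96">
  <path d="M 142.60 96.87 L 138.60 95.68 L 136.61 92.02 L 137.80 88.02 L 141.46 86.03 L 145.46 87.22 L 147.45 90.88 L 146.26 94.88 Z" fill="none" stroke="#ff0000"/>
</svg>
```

Since the viewBox matches the mm dimensions, user units are millimetres directly. The only transform is the Y-flip y_m = 121.96 − y_svg.

Shape 1 is a regular polygon drawn with `<path>`. Its stroke #ff0000 means score at S667, F2351. After flipping Y the toolpath is (142.60,25.09) → (138.60,26.28) → (136.61,29.94) → (137.80,33.94) → (141.46,35.93) → (145.46,34.74) → (147.45,31.08) → (146.26,27.08) → (142.60,25.09), returning to the start.

; Generated by LaserGRBL
G21
G90
G0 X142.60 Y25.09
M3 S667
G1 X138.60 Y26.28 F2351
G1 X136.61 Y29.94
G1 X137.80 Y33.94
G1 X141.46 Y35.93
G1 X145.46 Y34.74
G1 X147.45 Y31.08
G1 X146.26 Y27.08
G1 X142.60 Y25.09
M5
G0 X0.00 Y0.00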